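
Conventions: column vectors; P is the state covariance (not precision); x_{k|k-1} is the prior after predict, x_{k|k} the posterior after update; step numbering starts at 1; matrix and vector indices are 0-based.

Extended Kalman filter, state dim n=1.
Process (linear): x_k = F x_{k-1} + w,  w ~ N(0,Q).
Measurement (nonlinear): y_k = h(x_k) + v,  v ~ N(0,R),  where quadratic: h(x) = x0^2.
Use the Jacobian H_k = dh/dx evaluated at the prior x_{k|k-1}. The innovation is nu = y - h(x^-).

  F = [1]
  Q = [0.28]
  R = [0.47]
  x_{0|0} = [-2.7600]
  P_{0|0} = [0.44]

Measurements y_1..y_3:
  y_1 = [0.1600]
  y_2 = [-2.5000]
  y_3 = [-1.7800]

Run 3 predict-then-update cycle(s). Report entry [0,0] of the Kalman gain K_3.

K[0,0] = -0.1429

step 1: x^-=[-2.7600]  P^-=[0.7200]  H_jac=[-5.5200]  S=[22.4087]  K=[-0.1774]  nu=[-7.4576]  x^+=[-1.4373]  P^+=[0.0151]
step 2: x^-=[-1.4373]  P^-=[0.2951]  H_jac=[-2.8746]  S=[2.9086]  K=[-0.2917]  nu=[-4.5659]  x^+=[-0.1056]  P^+=[0.0477]
step 3: x^-=[-0.1056]  P^-=[0.3277]  H_jac=[-0.2113]  S=[0.4846]  K=[-0.1429]  nu=[-1.7912]  x^+=[0.1503]  P^+=[0.3178]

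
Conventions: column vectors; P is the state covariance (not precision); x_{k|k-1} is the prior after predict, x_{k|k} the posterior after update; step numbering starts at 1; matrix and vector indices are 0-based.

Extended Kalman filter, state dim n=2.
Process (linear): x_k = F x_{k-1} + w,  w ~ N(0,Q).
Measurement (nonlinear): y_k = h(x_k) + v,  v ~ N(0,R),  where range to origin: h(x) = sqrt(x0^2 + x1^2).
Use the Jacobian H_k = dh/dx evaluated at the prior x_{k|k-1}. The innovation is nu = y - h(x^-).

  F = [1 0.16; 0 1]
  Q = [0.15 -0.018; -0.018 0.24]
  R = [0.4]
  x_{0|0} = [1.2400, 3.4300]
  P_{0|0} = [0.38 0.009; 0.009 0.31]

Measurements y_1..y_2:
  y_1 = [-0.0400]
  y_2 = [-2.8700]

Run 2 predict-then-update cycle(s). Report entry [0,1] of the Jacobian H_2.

H_jac[0,1] = 0.8500

step 1: x^-=[1.7888, 3.4300]  P^-=[0.5408 0.0406; 0.0406 0.5500]  H_jac=[0.4624 0.8867]  S=[0.9813]  K=[0.2915; 0.5161]  nu=[-3.9084]  x^+=[0.6494, 1.4130]  P^+=[0.4574 -0.1070; -0.1070 0.2886]
step 2: x^-=[0.8755, 1.4130]  P^-=[0.5806 -0.0789; -0.0789 0.5286]  H_jac=[0.5267 0.8500]  S=[0.8724]  K=[0.2737; 0.4675]  nu=[-4.5322]  x^+=[-0.3648, -0.7057]  P^+=[0.5152 -0.1905; -0.1905 0.3380]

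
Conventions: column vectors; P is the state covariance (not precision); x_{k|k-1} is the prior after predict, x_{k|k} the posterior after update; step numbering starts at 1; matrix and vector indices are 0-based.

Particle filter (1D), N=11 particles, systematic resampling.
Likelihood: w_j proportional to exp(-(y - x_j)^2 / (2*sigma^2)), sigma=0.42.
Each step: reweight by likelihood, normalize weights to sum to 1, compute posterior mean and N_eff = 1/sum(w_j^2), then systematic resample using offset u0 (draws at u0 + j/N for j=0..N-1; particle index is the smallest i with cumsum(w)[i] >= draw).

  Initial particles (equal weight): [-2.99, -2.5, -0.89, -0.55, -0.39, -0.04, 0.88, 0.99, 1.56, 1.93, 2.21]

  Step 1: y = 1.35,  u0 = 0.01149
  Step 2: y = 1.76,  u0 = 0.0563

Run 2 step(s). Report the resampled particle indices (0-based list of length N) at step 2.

resampled_idx = [2, 5, 6, 6, 7, 8, 8, 9, 9, 10, 10]

step 1: w=[0.0000, 0.0000, 0.0000, 0.0000, 0.0001, 0.0016, 0.2039, 0.2641, 0.3365, 0.1470, 0.0469]  mean=1.3529  Neff=4.0265  idx=[6, 6, 6, 7, 7, 7, 8, 8, 8, 9, 9]
step 2: w=[0.0206, 0.0206, 0.0206, 0.0344, 0.0344, 0.0344, 0.1649, 0.1649, 0.1649, 0.1702, 0.1702]  mean=1.5851  Neff=6.9288  idx=[2, 5, 6, 6, 7, 8, 8, 9, 9, 10, 10]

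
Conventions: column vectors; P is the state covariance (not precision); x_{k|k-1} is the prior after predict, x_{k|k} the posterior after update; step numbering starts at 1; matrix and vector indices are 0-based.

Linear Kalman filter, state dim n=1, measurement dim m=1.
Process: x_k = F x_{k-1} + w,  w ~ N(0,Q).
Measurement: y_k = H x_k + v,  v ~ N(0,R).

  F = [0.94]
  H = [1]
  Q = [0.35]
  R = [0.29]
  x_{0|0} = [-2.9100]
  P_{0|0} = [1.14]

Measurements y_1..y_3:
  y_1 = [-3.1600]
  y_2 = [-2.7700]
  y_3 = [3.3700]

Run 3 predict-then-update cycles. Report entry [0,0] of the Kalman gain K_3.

K[0,0] = 0.6415

step 1: x^-=[-2.7354]  P^-=[1.3573]  S=[1.6473]  K=[0.8240]  nu=[-0.4246]  x^+=[-3.0853]  P^+=[0.2389]
step 2: x^-=[-2.9001]  P^-=[0.5611]  S=[0.8511]  K=[0.6593]  nu=[0.1301]  x^+=[-2.8143]  P^+=[0.1912]
step 3: x^-=[-2.6455]  P^-=[0.5189]  S=[0.8089]  K=[0.6415]  nu=[6.0155]  x^+=[1.2135]  P^+=[0.1860]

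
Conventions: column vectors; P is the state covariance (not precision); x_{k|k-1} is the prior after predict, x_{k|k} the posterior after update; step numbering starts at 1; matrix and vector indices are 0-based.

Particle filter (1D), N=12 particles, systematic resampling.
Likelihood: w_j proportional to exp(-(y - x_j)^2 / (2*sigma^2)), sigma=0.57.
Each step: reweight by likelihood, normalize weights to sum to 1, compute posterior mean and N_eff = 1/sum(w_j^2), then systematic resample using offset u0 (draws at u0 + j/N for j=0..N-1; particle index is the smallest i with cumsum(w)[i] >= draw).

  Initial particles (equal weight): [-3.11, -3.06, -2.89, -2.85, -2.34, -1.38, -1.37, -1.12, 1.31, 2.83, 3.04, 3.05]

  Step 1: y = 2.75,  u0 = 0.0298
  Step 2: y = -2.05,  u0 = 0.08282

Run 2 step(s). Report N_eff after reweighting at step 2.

N_eff = 5.5146

step 1: w=[0.0000, 0.0000, 0.0000, 0.0000, 0.0000, 0.0000, 0.0000, 0.0000, 0.0148, 0.3561, 0.3160, 0.3131]  mean=2.9428  Neff=3.0777  idx=[9, 9, 9, 9, 9, 10, 10, 10, 11, 11, 11, 11]
step 2: w=[0.1903, 0.1903, 0.1903, 0.1903, 0.1903, 0.0076, 0.0076, 0.0076, 0.0065, 0.0065, 0.0065, 0.0065]  mean=2.8405  Neff=5.5146  idx=[0, 0, 1, 1, 2, 2, 3, 3, 3, 4, 4, 11]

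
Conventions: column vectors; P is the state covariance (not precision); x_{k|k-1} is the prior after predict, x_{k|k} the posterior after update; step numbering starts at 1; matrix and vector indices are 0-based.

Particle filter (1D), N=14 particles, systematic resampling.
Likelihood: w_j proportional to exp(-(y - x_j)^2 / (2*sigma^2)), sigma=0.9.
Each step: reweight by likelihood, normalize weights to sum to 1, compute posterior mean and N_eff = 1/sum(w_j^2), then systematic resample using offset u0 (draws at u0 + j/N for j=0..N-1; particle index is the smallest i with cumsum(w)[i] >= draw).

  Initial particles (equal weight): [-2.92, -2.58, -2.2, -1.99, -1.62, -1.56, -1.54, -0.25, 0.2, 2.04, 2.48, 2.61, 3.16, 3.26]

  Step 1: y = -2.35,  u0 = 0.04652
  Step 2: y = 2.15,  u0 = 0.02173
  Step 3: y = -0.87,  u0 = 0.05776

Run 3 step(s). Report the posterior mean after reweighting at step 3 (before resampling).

post_mean = -1.5804

step 1: w=[0.1400, 0.1656, 0.1687, 0.1579, 0.1231, 0.1164, 0.1141, 0.0112, 0.0031, 0.0000, 0.0000, 0.0000, 0.0000, 0.0000]  mean=-2.0800  Neff=7.0306  idx=[0, 0, 1, 1, 2, 2, 3, 3, 3, 4, 5, 5, 6, 6]
step 2: w=[0.0001, 0.0001, 0.0009, 0.0009, 0.0076, 0.0076, 0.0230, 0.0230, 0.0230, 0.1399, 0.1846, 0.1846, 0.2023, 0.2023]  mean=-1.6019  Neff=5.8383  idx=[6, 9, 9, 10, 10, 10, 11, 11, 11, 12, 12, 13, 13, 13]
step 3: w=[0.0455, 0.0697, 0.0697, 0.0735, 0.0735, 0.0735, 0.0735, 0.0735, 0.0735, 0.0748, 0.0748, 0.0748, 0.0748, 0.0748]  mean=-1.5804  Neff=13.8523  idx=[1, 2, 3, 4, 5, 6, 7, 8, 9, 9, 10, 11, 12, 13]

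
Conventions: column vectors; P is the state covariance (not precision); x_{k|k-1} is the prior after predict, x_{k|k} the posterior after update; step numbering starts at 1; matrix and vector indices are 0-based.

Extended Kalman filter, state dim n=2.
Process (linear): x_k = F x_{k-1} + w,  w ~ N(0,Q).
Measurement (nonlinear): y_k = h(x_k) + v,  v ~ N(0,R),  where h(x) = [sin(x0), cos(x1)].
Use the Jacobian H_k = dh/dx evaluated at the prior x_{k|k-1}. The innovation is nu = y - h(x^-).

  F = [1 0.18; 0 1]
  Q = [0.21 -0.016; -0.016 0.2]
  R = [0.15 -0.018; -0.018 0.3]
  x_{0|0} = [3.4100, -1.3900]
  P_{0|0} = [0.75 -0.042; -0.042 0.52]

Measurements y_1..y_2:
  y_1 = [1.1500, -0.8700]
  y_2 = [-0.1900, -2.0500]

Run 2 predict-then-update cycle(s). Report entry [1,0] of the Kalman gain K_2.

step 1: x^-=[3.1598, -1.3900]  P^-=[0.9617 0.0356; 0.0356 0.7200]  H_jac=[-0.9998 0.0000; 0.0000 0.9837]  S=[1.1114 -0.0530; -0.0530 0.9967]  K=[-0.8657 -0.0109; 0.0019 0.7107]  nu=[1.1682, -1.0498]  x^+=[2.1599, -2.1339]  P^+=[0.1297 0.0125; 0.0125 0.2167]
step 2: x^-=[1.7758, -2.1339]  P^-=[0.3512 0.0355; 0.0355 0.4167]  H_jac=[-0.2036 0.0000; 0.0000 0.8456]  S=[0.1646 -0.0241; -0.0241 0.5980]  K=[-0.4297 0.0329; 0.0427 0.5910]  nu=[-1.1691, -1.5162]  x^+=[2.2283, -3.0798]  P^+=[0.3195 0.0208; 0.0208 0.2088]

K[1,0] = 0.0427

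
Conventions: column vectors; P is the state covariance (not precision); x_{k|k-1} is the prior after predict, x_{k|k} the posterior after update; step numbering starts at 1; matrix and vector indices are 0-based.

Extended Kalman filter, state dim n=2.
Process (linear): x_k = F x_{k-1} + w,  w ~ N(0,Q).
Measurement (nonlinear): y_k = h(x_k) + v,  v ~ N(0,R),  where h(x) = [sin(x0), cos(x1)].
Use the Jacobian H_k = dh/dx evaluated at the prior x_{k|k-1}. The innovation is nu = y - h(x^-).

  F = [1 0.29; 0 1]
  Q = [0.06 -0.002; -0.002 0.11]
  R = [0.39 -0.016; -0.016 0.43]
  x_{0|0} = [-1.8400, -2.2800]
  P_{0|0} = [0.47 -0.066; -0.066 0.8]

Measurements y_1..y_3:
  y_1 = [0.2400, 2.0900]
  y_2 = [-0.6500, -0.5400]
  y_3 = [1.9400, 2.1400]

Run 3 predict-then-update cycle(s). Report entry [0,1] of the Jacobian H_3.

step 1: x^-=[-2.5012, -2.2800]  P^-=[0.5590 0.1640; 0.1640 0.9100]  H_jac=[-0.8019 0.0000; 0.0000 0.7589]  S=[0.7494 -0.1158; -0.1158 0.9541]  K=[-0.5890 0.0590; -0.0648 0.7160]  nu=[0.8375, 2.7412]  x^+=[-2.8329, -0.3717]  P^+=[0.2876 0.0458; 0.0458 0.4070]
step 2: x^-=[-2.9407, -0.3717]  P^-=[0.4085 0.1619; 0.1619 0.5170]  H_jac=[-0.9799 0.0000; 0.0000 0.3632]  S=[0.7822 -0.0736; -0.0736 0.4982]  K=[-0.5076 0.0430; -0.1697 0.3519]  nu=[-0.4504, -1.4717]  x^+=[-2.7753, -0.8131]  P^+=[0.2027 0.0733; 0.0733 0.4241]
step 3: x^-=[-3.0111, -0.8131]  P^-=[0.3409 0.1942; 0.1942 0.5341]  H_jac=[-0.9915 0.0000; 0.0000 0.7265]  S=[0.7251 -0.1559; -0.1559 0.7118]  K=[-0.4444 0.1009; -0.1558 0.5109]  nu=[2.0701, 1.4528]  x^+=[-3.7846, -0.3933]  P^+=[0.1764 0.0695; 0.0695 0.3058]

H_jac[0,1] = 0.0000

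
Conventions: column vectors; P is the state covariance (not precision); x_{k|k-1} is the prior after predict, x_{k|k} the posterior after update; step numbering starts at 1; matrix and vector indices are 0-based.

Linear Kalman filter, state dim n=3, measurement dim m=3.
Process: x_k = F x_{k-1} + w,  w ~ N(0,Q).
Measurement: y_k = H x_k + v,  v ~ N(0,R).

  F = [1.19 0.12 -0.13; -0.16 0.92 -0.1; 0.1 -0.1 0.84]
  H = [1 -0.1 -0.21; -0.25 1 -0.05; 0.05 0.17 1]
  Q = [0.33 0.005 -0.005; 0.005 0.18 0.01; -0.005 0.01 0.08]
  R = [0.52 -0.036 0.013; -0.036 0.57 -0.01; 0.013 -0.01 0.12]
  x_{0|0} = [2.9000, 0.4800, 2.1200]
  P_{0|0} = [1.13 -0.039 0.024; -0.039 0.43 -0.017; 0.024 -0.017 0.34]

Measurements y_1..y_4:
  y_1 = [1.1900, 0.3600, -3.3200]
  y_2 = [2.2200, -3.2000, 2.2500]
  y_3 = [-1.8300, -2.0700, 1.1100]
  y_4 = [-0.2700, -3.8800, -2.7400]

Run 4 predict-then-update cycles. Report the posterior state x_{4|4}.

x_post = [-0.6079, -2.7891, -0.5594]

step 1: x^-=[3.2330, -0.2344, 2.0228]  P^-=[1.9241 -0.2003 0.1131; -0.2003 0.5917 -0.0972; 0.1131 -0.0972 0.3432]  S=[2.4536 -0.7577 0.1191; -0.7577 1.3955 -0.0770; 0.1191 -0.0770 0.4599]  K=[0.7511 -0.0749 0.1739; 0.0528 0.4950 0.0549; -0.0403 -0.0844 0.7188]  nu=[-1.6417, 1.5038, -5.4646]  x^+=[0.9368, 0.1236, -1.9659]  P^+=[0.3998 0.0288 0.0065; 0.0288 0.2845 -0.0475; 0.0065 -0.0475 0.0943]
step 2: x^-=[1.3852, 0.1604, -1.5700]  P^-=[0.9095 -0.0019 0.0268; -0.0019 0.4325 -0.0655; 0.0268 -0.0655 0.1619]  S=[1.4274 -0.2934 0.0522; -0.2934 1.0679 -0.0277; 0.0522 -0.0277 0.2770]  K=[0.6197 -0.0421 0.1387; 0.0637 0.4275 0.0593; -0.0350 -0.0706 0.5486]  nu=[0.5211, -3.0926, 3.7235]  x^+=[2.3548, -0.9078, 0.6726]  P^+=[0.3296 0.0348 0.0027; 0.0348 0.2475 -0.0402; 0.0027 -0.0402 0.0728]
step 3: x^-=[2.6058, -1.2792, 0.8913]  P^-=[0.8119 0.0130 0.0177; 0.0130 0.3959 -0.0522; 0.0177 -0.0522 0.1436]  S=[1.3300 -0.2530 0.0434; -0.2530 1.0161 -0.0162; 0.0434 -0.0162 0.2613]  K=[0.5953 -0.0375 0.1302; 0.0630 0.4058 0.0748; -0.0345 -0.0631 0.5208]  nu=[-4.3766, -0.0947, 0.3059]  x^+=[0.0438, -1.5705, 1.2074]  P^+=[0.3165 0.0351 0.0019; 0.0351 0.2353 -0.0360; 0.0019 -0.0360 0.0687]
step 4: x^-=[-0.2932, -1.5727, 1.1757]  P^-=[0.7933 0.0139 0.0164; 0.0139 0.3843 -0.0472; 0.0164 -0.0472 0.1397]  S=[1.3117 -0.2473 0.0417; -0.2473 1.0024 -0.0124; 0.0417 -0.0124 0.2586]  K=[0.5899 -0.0377 0.1290; 0.0614 0.3984 0.0821; -0.0340 -0.0601 0.5149]  nu=[0.1129, -2.3219, -3.6336]  x^+=[-0.6079, -2.7891, -0.5594]  P^+=[0.3137 0.0345 0.0020; 0.0345 0.2310 -0.0343; 0.0020 -0.0343 0.0677]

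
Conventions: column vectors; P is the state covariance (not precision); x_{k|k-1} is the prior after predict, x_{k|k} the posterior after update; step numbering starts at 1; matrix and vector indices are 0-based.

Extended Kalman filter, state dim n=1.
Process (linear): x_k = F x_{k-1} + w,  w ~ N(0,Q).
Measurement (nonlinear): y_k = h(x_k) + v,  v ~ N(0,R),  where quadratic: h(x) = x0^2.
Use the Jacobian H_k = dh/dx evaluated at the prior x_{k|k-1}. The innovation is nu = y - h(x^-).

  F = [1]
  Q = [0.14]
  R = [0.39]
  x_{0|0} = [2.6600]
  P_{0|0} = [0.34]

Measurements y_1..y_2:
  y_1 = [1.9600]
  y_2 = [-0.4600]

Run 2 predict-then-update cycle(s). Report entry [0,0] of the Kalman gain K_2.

step 1: x^-=[2.6600]  P^-=[0.4800]  H_jac=[5.3200]  S=[13.9752]  K=[0.1827]  nu=[-5.1156]  x^+=[1.7253]  P^+=[0.0134]
step 2: x^-=[1.7253]  P^-=[0.1534]  H_jac=[3.4505]  S=[2.2163]  K=[0.2388]  nu=[-3.4365]  x^+=[0.9046]  P^+=[0.0270]

K[0,0] = 0.2388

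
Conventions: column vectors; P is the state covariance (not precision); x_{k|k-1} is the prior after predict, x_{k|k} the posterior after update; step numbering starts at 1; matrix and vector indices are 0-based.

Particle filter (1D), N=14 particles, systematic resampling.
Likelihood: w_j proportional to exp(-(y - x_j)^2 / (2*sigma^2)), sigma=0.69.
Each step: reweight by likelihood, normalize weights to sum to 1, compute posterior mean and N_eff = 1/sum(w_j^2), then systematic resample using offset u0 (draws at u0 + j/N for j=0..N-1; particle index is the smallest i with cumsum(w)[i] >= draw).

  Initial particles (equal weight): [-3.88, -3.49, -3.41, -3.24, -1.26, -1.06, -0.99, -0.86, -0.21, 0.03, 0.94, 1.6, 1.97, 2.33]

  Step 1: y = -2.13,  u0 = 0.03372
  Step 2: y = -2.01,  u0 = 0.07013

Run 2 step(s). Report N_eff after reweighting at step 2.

N_eff = 11.2793

step 1: w=[0.0216, 0.0772, 0.0964, 0.1477, 0.2433, 0.1619, 0.1376, 0.0990, 0.0112, 0.0040, 0.0000, 0.0000, 0.0000, 0.0000]  mean=-1.8624  Neff=6.5867  idx=[1, 2, 2, 3, 3, 4, 4, 4, 5, 5, 5, 6, 7, 7]
step 2: w=[0.0227, 0.0289, 0.0289, 0.0462, 0.0462, 0.1253, 0.1253, 0.1253, 0.0876, 0.0876, 0.0876, 0.0758, 0.0564, 0.0564]  mean=-1.4993  Neff=11.2793  idx=[2, 4, 5, 5, 6, 7, 7, 8, 9, 9, 10, 11, 12, 13]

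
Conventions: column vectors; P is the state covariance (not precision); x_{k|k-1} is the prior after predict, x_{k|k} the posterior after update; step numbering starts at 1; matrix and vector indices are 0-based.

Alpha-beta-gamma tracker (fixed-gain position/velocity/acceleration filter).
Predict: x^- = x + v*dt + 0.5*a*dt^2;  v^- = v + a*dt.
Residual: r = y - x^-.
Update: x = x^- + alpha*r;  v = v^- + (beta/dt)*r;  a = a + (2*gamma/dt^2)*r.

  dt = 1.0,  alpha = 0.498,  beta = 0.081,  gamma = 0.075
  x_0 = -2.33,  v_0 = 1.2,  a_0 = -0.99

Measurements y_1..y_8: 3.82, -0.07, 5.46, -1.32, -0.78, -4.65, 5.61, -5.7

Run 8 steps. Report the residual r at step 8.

step 1: x_pred=-1.6250  r=5.4450  x^+=1.0866  v^+=0.6510  a^+=-0.1733
step 2: x_pred=1.6510  r=-1.7210  x^+=0.7940  v^+=0.3384  a^+=-0.4314
step 3: x_pred=0.9166  r=4.5434  x^+=3.1792  v^+=0.2750  a^+=0.2501
step 4: x_pred=3.5793  r=-4.8993  x^+=1.1394  v^+=0.1283  a^+=-0.4848
step 5: x_pred=1.0253  r=-1.8053  x^+=0.1263  v^+=-0.5028  a^+=-0.7556
step 6: x_pred=-0.7543  r=-3.8957  x^+=-2.6944  v^+=-1.5739  a^+=-1.3399
step 7: x_pred=-4.9382  r=10.5482  x^+=0.3148  v^+=-2.0594  a^+=0.2423
step 8: x_pred=-1.6235  r=-4.0765  x^+=-3.6536  v^+=-2.1473  a^+=-0.3692

resid = -4.0765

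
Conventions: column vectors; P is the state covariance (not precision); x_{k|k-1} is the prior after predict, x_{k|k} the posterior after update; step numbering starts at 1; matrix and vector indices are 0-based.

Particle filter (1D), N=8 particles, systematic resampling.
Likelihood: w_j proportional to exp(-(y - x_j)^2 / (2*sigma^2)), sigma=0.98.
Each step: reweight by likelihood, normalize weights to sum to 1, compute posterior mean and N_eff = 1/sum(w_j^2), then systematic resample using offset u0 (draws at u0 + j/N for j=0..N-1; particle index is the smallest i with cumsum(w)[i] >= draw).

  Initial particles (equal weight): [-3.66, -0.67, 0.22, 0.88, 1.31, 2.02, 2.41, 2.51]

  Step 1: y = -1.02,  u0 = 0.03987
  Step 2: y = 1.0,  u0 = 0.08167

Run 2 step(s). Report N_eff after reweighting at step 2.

step 1: w=[0.0162, 0.5729, 0.2742, 0.0932, 0.0362, 0.0050, 0.0013, 0.0009]  mean=-0.2379  Neff=2.4171  idx=[1, 1, 1, 1, 1, 2, 2, 3]
step 2: w=[0.0647, 0.0647, 0.0647, 0.0647, 0.0647, 0.2012, 0.2012, 0.2742]  mean=0.1132  Neff=5.6473  idx=[1, 3, 5, 5, 6, 6, 7, 7]

N_eff = 5.6473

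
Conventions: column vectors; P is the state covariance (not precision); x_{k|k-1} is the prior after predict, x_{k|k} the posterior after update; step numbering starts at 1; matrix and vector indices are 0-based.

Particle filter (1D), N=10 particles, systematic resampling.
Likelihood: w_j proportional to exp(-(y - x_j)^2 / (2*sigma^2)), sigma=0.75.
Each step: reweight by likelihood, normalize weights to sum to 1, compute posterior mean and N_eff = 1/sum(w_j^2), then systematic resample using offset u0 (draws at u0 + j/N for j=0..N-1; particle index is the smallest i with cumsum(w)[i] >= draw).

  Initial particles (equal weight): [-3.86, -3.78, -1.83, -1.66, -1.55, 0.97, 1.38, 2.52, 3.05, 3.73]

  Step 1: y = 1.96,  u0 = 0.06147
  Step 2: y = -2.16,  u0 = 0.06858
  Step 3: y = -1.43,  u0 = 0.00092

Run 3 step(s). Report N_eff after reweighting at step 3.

step 1: w=[0.0000, 0.0000, 0.0000, 0.0000, 0.0000, 0.1799, 0.3188, 0.3253, 0.1495, 0.0265]  mean=1.9891  Neff=3.8046  idx=[5, 5, 6, 6, 6, 7, 7, 7, 8, 8]
step 2: w=[0.4417, 0.4417, 0.0389, 0.0389, 0.0389, 0.0000, 0.0000, 0.0000, 0.0000, 0.0000]  mean=1.0178  Neff=2.5333  idx=[0, 0, 0, 0, 1, 1, 1, 1, 1, 4]
step 3: w=[0.1093, 0.1093, 0.1093, 0.1093, 0.1093, 0.1093, 0.1093, 0.1093, 0.1093, 0.0164]  mean=0.9767  Neff=9.2789  idx=[0, 0, 1, 2, 3, 4, 5, 6, 7, 8]

N_eff = 9.2789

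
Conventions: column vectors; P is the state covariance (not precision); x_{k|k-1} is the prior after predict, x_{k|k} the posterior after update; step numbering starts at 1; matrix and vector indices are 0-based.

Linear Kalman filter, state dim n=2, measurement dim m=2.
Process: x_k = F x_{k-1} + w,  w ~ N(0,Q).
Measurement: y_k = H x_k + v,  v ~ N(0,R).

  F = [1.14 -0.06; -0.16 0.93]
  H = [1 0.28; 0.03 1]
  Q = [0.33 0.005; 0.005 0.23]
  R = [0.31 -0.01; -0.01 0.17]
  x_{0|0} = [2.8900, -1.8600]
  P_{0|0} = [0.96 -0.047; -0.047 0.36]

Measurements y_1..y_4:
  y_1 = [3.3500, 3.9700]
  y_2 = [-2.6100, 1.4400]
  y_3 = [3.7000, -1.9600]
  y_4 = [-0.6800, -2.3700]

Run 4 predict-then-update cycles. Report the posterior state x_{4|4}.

step 1: x^-=[3.4062, -2.1922]  P^-=[1.5853 -0.2405; -0.2405 0.5799]  S=[1.8061 -0.0426; -0.0426 0.7369]  K=[0.8354 -0.2135; -0.0250 0.7757]  nu=[0.5576, 6.0600]  x^+=[2.5780, 2.4948]  P^+=[0.2759 -0.0529; -0.0529 0.1337]
step 2: x^-=[2.7892, 1.9077]  P^-=[0.6963 -0.1094; -0.1094 0.3685]  S=[0.9739 0.0037; 0.0037 0.5325]  K=[0.6842 -0.1710; -0.0090 0.6858]  nu=[-5.9334, -0.5513]  x^+=[-1.1758, 1.5832]  P^+=[0.2258 -0.0427; -0.0427 0.1180]
step 3: x^-=[-1.4355, 1.6605]  P^-=[0.6297 -0.0884; -0.0884 0.3505]  S=[0.9176 0.0179; 0.0179 0.5158]  K=[0.6623 -0.1578; -0.0025 0.6745]  nu=[4.6705, -3.5774]  x^+=[2.2221, -0.7645]  P^+=[0.2181 -0.0400; -0.0400 0.1159]
step 4: x^-=[2.5790, -1.0665]  P^-=[0.6193 -0.0840; -0.0840 0.3477]  S=[0.9095 0.0212; 0.0212 0.5132]  K=[0.6587 -0.1547; -0.0010 0.6726]  nu=[-2.9604, -1.3809]  x^+=[0.8428, -1.9923]  P^+=[0.2168 -0.0394; -0.0394 0.1155]

x_post = [0.8428, -1.9923]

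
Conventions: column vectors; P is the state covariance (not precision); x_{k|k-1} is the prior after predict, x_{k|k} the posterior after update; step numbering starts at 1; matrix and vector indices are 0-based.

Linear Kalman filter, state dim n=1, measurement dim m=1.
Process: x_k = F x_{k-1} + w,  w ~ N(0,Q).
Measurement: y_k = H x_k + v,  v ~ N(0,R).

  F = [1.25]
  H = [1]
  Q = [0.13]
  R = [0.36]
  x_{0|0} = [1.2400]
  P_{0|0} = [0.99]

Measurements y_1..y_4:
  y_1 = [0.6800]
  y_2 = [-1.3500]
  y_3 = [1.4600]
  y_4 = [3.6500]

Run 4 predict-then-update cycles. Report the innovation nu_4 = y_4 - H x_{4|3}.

step 1: x^-=[1.5500]  P^-=[1.6769]  S=[2.0369]  K=[0.8233]  nu=[-0.8700]  x^+=[0.8338]  P^+=[0.2964]
step 2: x^-=[1.0422]  P^-=[0.5931]  S=[0.9531]  K=[0.6223]  nu=[-2.3922]  x^+=[-0.4464]  P^+=[0.2240]
step 3: x^-=[-0.5580]  P^-=[0.4800]  S=[0.8400]  K=[0.5714]  nu=[2.0180]  x^+=[0.5952]  P^+=[0.2057]
step 4: x^-=[0.7440]  P^-=[0.4514]  S=[0.8114]  K=[0.5563]  nu=[2.9060]  x^+=[2.3607]  P^+=[0.2003]

innov = [2.9060]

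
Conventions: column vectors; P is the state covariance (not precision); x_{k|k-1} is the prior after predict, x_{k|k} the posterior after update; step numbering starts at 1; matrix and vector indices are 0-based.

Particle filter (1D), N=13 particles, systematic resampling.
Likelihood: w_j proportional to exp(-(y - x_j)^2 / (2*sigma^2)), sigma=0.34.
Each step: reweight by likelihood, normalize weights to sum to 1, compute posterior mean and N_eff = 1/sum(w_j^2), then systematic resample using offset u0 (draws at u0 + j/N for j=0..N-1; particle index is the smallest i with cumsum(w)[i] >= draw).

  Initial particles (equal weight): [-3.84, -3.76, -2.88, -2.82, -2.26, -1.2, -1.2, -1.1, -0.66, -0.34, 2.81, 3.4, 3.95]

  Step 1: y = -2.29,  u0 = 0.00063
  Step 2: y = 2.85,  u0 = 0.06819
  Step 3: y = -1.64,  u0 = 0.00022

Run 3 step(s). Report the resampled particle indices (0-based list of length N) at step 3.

step 1: w=[0.0000, 0.0001, 0.1451, 0.1941, 0.6516, 0.0038, 0.0038, 0.0014, 0.0000, 0.0000, 0.0000, 0.0000, 0.0000]  mean=-2.4490  Neff=2.0690  idx=[2, 2, 3, 3, 3, 4, 4, 4, 4, 4, 4, 4, 4]
step 2: w=[0.0000, 0.0000, 0.0000, 0.0000, 0.0000, 0.1250, 0.1250, 0.1250, 0.1250, 0.1250, 0.1250, 0.1250, 0.1250]  mean=-2.2600  Neff=8.0000  idx=[5, 6, 6, 7, 8, 8, 9, 9, 10, 11, 11, 12, 12]
step 3: w=[0.0769, 0.0769, 0.0769, 0.0769, 0.0769, 0.0769, 0.0769, 0.0769, 0.0769, 0.0769, 0.0769, 0.0769, 0.0769]  mean=-2.2600  Neff=13.0000  idx=[0, 1, 2, 3, 4, 5, 6, 7, 8, 9, 10, 11, 12]

resampled_idx = [0, 1, 2, 3, 4, 5, 6, 7, 8, 9, 10, 11, 12]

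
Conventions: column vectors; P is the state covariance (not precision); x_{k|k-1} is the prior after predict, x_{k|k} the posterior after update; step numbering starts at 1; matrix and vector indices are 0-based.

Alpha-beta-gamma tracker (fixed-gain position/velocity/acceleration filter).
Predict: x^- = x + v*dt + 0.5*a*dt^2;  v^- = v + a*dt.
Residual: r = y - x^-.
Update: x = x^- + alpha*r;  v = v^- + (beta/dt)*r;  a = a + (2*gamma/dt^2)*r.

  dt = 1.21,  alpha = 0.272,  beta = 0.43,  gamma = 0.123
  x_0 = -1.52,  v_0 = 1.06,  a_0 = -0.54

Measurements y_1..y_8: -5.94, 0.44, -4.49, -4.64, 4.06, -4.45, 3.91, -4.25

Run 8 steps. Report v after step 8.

step 1: x_pred=-0.6327  r=-5.3073  x^+=-2.0763  v^+=-1.4795  a^+=-1.4317
step 2: x_pred=-4.9145  r=5.3545  x^+=-3.4581  v^+=-1.3090  a^+=-0.5321
step 3: x_pred=-5.4315  r=0.9415  x^+=-5.1754  v^+=-1.6182  a^+=-0.3739
step 4: x_pred=-7.4072  r=2.7672  x^+=-6.6545  v^+=-1.0872  a^+=0.0911
step 5: x_pred=-7.9034  r=11.9634  x^+=-4.6493  v^+=3.2744  a^+=2.1012
step 6: x_pred=0.8509  r=-5.3009  x^+=-0.5910  v^+=3.9331  a^+=1.2105
step 7: x_pred=5.0542  r=-1.1442  x^+=4.7430  v^+=4.9912  a^+=1.0183
step 8: x_pred=11.5277  r=-15.7777  x^+=7.2362  v^+=0.6163  a^+=-1.6327

v_post = 0.6163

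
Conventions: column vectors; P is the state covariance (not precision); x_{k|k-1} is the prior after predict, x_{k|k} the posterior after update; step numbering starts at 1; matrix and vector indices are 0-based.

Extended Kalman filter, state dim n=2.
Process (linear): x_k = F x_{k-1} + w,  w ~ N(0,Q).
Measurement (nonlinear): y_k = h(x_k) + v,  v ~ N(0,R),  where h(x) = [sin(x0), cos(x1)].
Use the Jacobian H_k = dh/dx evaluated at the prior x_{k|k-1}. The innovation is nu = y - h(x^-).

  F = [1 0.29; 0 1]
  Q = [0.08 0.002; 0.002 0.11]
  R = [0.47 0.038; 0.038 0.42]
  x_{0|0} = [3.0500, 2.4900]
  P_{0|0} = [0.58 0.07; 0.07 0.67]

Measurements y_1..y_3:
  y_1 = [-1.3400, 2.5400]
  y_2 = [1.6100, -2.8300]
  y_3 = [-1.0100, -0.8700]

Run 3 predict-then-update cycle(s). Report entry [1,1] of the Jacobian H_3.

step 1: x^-=[3.7721, 2.4900]  P^-=[0.7569 0.2663; 0.2663 0.7800]  H_jac=[-0.8077 0.0000; 0.0000 -0.6065]  S=[0.9639 0.1684; 0.1684 0.7069]  K=[-0.6202 -0.0807; -0.1108 -0.6428]  nu=[-0.7504, 3.3351]  x^+=[3.9685, 0.4294]  P^+=[0.3647 0.0947; 0.0947 0.4521]
step 2: x^-=[4.0931, 0.4294]  P^-=[0.5377 0.2278; 0.2278 0.5621]  H_jac=[-0.5805 0.0000; 0.0000 -0.4163]  S=[0.6512 0.0931; 0.0931 0.5174]  K=[-0.4651 -0.0997; -0.1421 -0.4267]  nu=[2.4243, -3.7392]  x^+=[3.3384, 1.6805]  P^+=[0.3831 0.1430; 0.1430 0.4434]
step 3: x^-=[3.8257, 1.6805]  P^-=[0.5833 0.2736; 0.2736 0.5534]  H_jac=[-0.7750 0.0000; 0.0000 -0.9940]  S=[0.8203 0.2488; 0.2488 0.9668]  K=[-0.5052 -0.1513; -0.0932 -0.5450]  nu=[-0.3780, -0.7605]  x^+=[4.1317, 2.1302]  P^+=[0.3138 0.0832; 0.0832 0.2339]

H_jac[1,1] = -0.9940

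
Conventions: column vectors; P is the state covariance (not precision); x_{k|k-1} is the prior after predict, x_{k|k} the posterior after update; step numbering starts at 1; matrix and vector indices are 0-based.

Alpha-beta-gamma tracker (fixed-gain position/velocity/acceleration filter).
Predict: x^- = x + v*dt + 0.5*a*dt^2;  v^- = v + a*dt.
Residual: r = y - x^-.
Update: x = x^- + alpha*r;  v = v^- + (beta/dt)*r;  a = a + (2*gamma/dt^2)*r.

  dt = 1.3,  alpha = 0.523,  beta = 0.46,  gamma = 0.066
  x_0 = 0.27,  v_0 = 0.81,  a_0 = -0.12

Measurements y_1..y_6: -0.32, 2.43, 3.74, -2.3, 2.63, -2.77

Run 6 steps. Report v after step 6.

v_post = -1.7146

step 1: x_pred=1.2216  r=-1.5416  x^+=0.4153  v^+=0.1085  a^+=-0.2404
step 2: x_pred=0.3533  r=2.0767  x^+=1.4394  v^+=0.5308  a^+=-0.0782
step 3: x_pred=2.0634  r=1.6766  x^+=2.9403  v^+=1.0224  a^+=0.0528
step 4: x_pred=4.3140  r=-6.6140  x^+=0.8549  v^+=-1.2493  a^+=-0.4638
step 5: x_pred=-1.1612  r=3.7912  x^+=0.8216  v^+=-0.5108  a^+=-0.1677
step 6: x_pred=0.0158  r=-2.7858  x^+=-1.4412  v^+=-1.7146  a^+=-0.3853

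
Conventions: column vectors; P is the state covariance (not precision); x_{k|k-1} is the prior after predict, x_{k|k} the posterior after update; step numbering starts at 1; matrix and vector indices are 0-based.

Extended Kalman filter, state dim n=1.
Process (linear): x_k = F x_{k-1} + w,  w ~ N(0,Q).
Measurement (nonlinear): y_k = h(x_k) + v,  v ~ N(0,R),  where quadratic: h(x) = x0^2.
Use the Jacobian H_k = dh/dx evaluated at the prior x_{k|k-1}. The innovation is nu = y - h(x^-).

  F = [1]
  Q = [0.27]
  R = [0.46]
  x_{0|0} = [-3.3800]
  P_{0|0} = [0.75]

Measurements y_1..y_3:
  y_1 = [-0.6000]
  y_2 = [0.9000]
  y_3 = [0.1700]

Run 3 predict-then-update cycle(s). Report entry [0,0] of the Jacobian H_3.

step 1: x^-=[-3.3800]  P^-=[1.0200]  H_jac=[-6.7600]  S=[47.0716]  K=[-0.1465]  nu=[-12.0244]  x^+=[-1.6186]  P^+=[0.0100]
step 2: x^-=[-1.6186]  P^-=[0.2800]  H_jac=[-3.2373]  S=[3.3940]  K=[-0.2670]  nu=[-1.7199]  x^+=[-1.1593]  P^+=[0.0379]
step 3: x^-=[-1.1593]  P^-=[0.3079]  H_jac=[-2.3187]  S=[2.1156]  K=[-0.3375]  nu=[-1.1741]  x^+=[-0.7631]  P^+=[0.0670]

H_jac[0,0] = -2.3187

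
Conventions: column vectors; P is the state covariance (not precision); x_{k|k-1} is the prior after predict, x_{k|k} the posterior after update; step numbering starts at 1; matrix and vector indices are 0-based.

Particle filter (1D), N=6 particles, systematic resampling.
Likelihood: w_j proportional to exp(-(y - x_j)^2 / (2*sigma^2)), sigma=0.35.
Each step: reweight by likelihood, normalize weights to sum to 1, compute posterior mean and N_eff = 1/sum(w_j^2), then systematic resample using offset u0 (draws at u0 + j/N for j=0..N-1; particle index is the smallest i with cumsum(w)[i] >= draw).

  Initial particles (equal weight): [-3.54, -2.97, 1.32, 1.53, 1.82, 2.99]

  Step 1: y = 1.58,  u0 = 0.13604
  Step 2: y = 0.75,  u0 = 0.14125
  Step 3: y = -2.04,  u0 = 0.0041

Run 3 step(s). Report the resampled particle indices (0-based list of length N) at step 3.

step 1: w=[0.0000, 0.0000, 0.2988, 0.3898, 0.3113, 0.0001]  mean=1.5577  Neff=2.9575  idx=[2, 3, 3, 3, 4, 4]
step 2: w=[0.4966, 0.1561, 0.1561, 0.1561, 0.0175, 0.0175]  mean=1.4358  Neff=3.1211  idx=[0, 0, 0, 1, 2, 4]
step 3: w=[0.3327, 0.3327, 0.3327, 0.0009, 0.0009, 0.0000]  mean=1.3204  Neff=3.0105  idx=[0, 0, 1, 1, 2, 2]

resampled_idx = [0, 0, 1, 1, 2, 2]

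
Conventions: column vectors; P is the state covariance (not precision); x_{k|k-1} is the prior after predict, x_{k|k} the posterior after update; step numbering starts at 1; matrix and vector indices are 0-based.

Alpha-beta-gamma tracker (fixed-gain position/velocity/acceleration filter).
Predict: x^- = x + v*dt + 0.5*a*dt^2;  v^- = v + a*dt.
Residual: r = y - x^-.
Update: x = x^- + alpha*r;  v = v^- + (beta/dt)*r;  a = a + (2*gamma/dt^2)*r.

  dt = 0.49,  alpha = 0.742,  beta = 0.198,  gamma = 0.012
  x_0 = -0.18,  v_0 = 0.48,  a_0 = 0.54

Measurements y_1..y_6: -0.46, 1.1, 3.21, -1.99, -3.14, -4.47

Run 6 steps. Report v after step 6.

v_post = -1.5682

step 1: x_pred=0.1200  r=-0.5800  x^+=-0.3104  v^+=0.5102  a^+=0.4820
step 2: x_pred=-0.0025  r=1.1025  x^+=0.8156  v^+=1.1919  a^+=0.5922
step 3: x_pred=1.4707  r=1.7393  x^+=2.7613  v^+=2.1849  a^+=0.7661
step 4: x_pred=3.9238  r=-5.9138  x^+=-0.4642  v^+=0.1706  a^+=0.1749
step 5: x_pred=-0.3596  r=-2.7804  x^+=-2.4227  v^+=-0.8672  a^+=-0.1030
step 6: x_pred=-2.8599  r=-1.6101  x^+=-4.0546  v^+=-1.5682  a^+=-0.2639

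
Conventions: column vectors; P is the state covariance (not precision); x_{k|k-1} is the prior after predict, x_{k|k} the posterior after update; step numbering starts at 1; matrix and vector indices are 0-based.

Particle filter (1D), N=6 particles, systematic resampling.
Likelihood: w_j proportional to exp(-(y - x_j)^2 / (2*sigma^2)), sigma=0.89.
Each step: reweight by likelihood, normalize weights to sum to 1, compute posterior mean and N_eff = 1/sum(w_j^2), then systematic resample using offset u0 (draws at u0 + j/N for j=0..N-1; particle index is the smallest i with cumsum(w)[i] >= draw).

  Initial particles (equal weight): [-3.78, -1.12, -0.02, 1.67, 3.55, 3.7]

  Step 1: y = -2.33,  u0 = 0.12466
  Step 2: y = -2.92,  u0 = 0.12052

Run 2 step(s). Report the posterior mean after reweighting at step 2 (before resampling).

step 1: w=[0.3808, 0.5697, 0.0495, 0.0001, 0.0000, 0.0000]  mean=-2.0783  Neff=2.1186  idx=[0, 0, 1, 1, 1, 2]
step 2: w=[0.3807, 0.3807, 0.0785, 0.0785, 0.0785, 0.0030]  mean=-3.1419  Neff=3.2430  idx=[0, 0, 1, 1, 2, 4]

post_mean = -3.1419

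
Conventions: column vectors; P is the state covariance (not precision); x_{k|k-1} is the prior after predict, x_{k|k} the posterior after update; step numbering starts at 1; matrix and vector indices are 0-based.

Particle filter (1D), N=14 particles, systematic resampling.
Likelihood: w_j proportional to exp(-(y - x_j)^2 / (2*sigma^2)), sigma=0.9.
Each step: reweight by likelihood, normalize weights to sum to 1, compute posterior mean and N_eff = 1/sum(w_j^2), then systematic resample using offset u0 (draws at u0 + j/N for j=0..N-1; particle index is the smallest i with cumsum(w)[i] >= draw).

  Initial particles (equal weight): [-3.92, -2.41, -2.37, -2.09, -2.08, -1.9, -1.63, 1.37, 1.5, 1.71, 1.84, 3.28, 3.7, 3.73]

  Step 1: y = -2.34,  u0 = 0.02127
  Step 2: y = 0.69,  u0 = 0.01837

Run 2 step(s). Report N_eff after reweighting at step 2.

N_eff = 6.7910

step 1: w=[0.0372, 0.1733, 0.1737, 0.1673, 0.1667, 0.1543, 0.1274, 0.0000, 0.0000, 0.0000, 0.0000, 0.0000, 0.0000, 0.0000]  mean=-2.1725  Neff=6.3527  idx=[0, 1, 1, 2, 2, 2, 3, 3, 4, 4, 5, 5, 6, 6]
step 2: w=[0.0000, 0.0173, 0.0173, 0.0202, 0.0202, 0.0202, 0.0554, 0.0554, 0.0573, 0.0573, 0.1040, 0.1040, 0.2357, 0.2357]  mean=-1.8606  Neff=6.7910  idx=[2, 5, 7, 8, 9, 10, 11, 11, 12, 12, 12, 13, 13, 13]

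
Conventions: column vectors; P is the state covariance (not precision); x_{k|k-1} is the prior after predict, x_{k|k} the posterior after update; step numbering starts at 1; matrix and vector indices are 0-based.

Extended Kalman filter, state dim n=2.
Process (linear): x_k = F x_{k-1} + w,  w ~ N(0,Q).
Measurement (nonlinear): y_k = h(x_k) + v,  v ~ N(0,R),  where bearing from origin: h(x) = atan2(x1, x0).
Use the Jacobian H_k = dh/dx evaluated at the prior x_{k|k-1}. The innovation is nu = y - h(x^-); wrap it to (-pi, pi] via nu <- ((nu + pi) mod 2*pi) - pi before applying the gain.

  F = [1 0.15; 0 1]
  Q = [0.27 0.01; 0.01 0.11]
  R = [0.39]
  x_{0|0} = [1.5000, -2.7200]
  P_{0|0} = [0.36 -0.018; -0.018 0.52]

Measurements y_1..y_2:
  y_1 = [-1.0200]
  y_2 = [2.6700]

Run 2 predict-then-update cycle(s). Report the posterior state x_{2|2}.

step 1: x^-=[1.0920, -2.7200]  P^-=[0.6363 0.0700; 0.0700 0.6300]  H_jac=[0.3166 0.1271]  S=[0.4696]  K=[0.4480; 0.2177]  nu=[0.1690]  x^+=[1.1677, -2.6832]  P^+=[0.5421 0.0242; 0.0242 0.6077]
step 2: x^-=[0.7652, -2.6832]  P^-=[0.8330 0.1254; 0.1254 0.7177]  H_jac=[0.3447 0.0983]  S=[0.5044]  K=[0.5936; 0.2255]  nu=[-2.3202]  x^+=[-0.6121, -3.2065]  P^+=[0.6553 0.0578; 0.0578 0.6921]

x_post = [-0.6121, -3.2065]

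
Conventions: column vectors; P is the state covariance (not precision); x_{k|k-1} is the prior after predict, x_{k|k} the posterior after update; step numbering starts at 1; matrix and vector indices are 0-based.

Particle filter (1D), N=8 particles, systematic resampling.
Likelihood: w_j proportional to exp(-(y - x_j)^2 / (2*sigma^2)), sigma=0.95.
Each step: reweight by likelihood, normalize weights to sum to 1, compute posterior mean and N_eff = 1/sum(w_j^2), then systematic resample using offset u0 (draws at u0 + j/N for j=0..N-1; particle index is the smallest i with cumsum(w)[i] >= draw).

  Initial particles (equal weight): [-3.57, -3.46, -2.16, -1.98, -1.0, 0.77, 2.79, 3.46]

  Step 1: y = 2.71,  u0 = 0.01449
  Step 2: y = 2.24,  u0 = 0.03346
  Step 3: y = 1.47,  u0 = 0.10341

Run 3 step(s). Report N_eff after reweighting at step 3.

N_eff = 6.2722

step 1: w=[0.0000, 0.0000, 0.0000, 0.0000, 0.0003, 0.0671, 0.5376, 0.3951]  mean=2.9182  Neff=2.2242  idx=[5, 6, 6, 6, 6, 7, 7, 7]
step 2: w=[0.0604, 0.1691, 0.1691, 0.1691, 0.1691, 0.0877, 0.0877, 0.0877]  mean=2.8442  Neff=7.0850  idx=[0, 1, 2, 3, 3, 4, 5, 6]
step 3: w=[0.2638, 0.1318, 0.1318, 0.1318, 0.1318, 0.1318, 0.0386, 0.0386]  mean=2.3088  Neff=6.2722  idx=[0, 0, 1, 2, 3, 4, 5, 7]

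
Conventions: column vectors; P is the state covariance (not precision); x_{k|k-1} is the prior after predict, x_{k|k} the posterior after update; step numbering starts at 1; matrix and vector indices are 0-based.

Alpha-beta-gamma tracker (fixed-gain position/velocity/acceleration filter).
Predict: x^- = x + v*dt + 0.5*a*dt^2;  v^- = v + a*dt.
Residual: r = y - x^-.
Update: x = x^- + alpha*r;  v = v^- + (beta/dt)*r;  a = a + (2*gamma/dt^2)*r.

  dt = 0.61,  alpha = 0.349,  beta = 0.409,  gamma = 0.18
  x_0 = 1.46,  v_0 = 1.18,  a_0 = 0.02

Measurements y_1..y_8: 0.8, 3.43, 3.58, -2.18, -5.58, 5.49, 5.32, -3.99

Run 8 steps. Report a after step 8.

a_post = 7.7775

step 1: x_pred=2.1835  r=-1.3835  x^+=1.7007  v^+=0.2646  a^+=-1.3185
step 2: x_pred=1.6167  r=1.8133  x^+=2.2496  v^+=0.6760  a^+=0.4358
step 3: x_pred=2.7430  r=0.8370  x^+=3.0351  v^+=1.5030  a^+=1.2455
step 4: x_pred=4.1837  r=-6.3637  x^+=1.9628  v^+=-2.0040  a^+=-4.9112
step 5: x_pred=-0.1734  r=-5.4066  x^+=-2.0603  v^+=-8.6249  a^+=-10.1420
step 6: x_pred=-9.2084  r=14.6984  x^+=-4.0787  v^+=-4.9564  a^+=4.0785
step 7: x_pred=-6.3433  r=11.6633  x^+=-2.2728  v^+=5.3516  a^+=15.3625
step 8: x_pred=3.8499  r=-7.8399  x^+=1.1138  v^+=9.4662  a^+=7.7775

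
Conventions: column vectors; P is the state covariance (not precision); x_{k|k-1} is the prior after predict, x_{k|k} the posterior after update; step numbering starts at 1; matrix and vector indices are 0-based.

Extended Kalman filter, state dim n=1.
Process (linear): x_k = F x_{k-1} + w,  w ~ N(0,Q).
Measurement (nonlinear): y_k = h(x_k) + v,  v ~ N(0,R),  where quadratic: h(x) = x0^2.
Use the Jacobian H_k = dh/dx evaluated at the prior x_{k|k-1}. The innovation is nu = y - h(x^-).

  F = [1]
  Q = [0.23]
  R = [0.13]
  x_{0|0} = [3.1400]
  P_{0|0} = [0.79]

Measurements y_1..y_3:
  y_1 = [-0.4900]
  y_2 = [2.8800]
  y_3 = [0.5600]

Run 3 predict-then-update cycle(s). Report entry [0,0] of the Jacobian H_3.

step 1: x^-=[3.1400]  P^-=[1.0200]  H_jac=[6.2800]  S=[40.3572]  K=[0.1587]  nu=[-10.3496]  x^+=[1.4973]  P^+=[0.0033]
step 2: x^-=[1.4973]  P^-=[0.2333]  H_jac=[2.9946]  S=[2.2220]  K=[0.3144]  nu=[0.6381]  x^+=[1.6979]  P^+=[0.0136]
step 3: x^-=[1.6979]  P^-=[0.2436]  H_jac=[3.3958]  S=[2.9397]  K=[0.2815]  nu=[-2.3229]  x^+=[1.0441]  P^+=[0.0108]

H_jac[0,0] = 3.3958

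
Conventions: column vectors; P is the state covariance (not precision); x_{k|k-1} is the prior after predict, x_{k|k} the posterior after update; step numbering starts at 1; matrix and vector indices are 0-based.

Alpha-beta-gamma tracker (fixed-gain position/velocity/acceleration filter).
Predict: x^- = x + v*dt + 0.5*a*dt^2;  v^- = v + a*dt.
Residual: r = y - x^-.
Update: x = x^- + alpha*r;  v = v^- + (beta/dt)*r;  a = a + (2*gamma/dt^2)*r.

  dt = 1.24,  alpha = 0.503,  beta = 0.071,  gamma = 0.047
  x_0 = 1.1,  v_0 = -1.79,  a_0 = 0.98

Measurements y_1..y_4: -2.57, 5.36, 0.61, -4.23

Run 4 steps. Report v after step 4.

step 1: x_pred=-0.3662  r=-2.2038  x^+=-1.4747  v^+=-0.7010  a^+=0.8453
step 2: x_pred=-1.6941  r=7.0541  x^+=1.8541  v^+=0.7511  a^+=1.2765
step 3: x_pred=3.7668  r=-3.1568  x^+=2.1789  v^+=2.1532  a^+=1.0835
step 4: x_pred=5.6819  r=-9.9119  x^+=0.6962  v^+=2.9292  a^+=0.4776

v_post = 2.9292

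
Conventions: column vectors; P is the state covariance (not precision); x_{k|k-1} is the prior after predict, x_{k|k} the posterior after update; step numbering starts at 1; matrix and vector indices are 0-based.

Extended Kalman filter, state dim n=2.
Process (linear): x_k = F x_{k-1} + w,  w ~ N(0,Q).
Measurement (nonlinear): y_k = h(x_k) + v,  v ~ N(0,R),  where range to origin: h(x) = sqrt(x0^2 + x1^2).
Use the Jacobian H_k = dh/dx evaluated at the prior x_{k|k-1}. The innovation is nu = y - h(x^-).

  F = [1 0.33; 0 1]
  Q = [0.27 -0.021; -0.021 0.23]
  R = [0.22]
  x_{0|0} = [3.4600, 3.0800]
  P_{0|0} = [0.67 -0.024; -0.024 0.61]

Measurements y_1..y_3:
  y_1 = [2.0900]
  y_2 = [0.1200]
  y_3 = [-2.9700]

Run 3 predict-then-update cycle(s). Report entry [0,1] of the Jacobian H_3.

step 1: x^-=[4.4764, 3.0800]  P^-=[0.9906 0.1563; 0.1563 0.8400]  H_jac=[0.8238 0.5668]  S=[1.3082]  K=[0.6916; 0.4624]  nu=[-3.3437]  x^+=[2.1641, 1.5339]  P^+=[0.3650 -0.2620; -0.2620 0.5603]
step 2: x^-=[2.6703, 1.5339]  P^-=[0.5230 -0.0981; -0.0981 0.7903]  H_jac=[0.8671 0.4981]  S=[0.7246]  K=[0.5585; 0.4258]  nu=[-2.9595]  x^+=[1.0175, 0.2736]  P^+=[0.2970 -0.2704; -0.2704 0.6589]
step 3: x^-=[1.1078, 0.2736]  P^-=[0.4603 -0.0740; -0.0740 0.8889]  H_jac=[0.9708 0.2398]  S=[0.6705]  K=[0.6400; 0.2108]  nu=[-4.1111]  x^+=[-1.5234, -0.5928]  P^+=[0.1857 -0.1645; -0.1645 0.8591]

H_jac[0,1] = 0.2398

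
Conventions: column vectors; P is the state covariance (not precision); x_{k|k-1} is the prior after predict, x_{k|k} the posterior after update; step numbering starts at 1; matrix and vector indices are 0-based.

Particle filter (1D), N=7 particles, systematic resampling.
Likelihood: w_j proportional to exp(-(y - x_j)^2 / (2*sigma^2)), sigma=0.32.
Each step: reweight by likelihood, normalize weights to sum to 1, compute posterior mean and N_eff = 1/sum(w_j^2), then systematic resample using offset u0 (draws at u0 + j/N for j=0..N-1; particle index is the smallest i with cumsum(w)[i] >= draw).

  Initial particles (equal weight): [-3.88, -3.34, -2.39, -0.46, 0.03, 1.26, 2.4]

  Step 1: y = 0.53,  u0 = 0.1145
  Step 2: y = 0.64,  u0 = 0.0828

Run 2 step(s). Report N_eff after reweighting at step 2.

step 1: w=[0.0000, 0.0000, 0.0000, 0.0221, 0.7815, 0.1964, 0.0000]  mean=0.2607  Neff=1.5389  idx=[4, 4, 4, 4, 4, 5, 5]
step 2: w=[0.1453, 0.1453, 0.1453, 0.1453, 0.1453, 0.1368, 0.1368]  mean=0.3665  Neff=6.9950  idx=[0, 1, 2, 3, 4, 5, 6]

N_eff = 6.9950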